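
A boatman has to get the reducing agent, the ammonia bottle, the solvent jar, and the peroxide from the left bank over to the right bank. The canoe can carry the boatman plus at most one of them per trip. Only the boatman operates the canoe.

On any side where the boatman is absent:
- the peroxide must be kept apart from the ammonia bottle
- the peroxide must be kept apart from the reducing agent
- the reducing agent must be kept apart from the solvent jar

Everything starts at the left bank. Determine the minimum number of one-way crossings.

impossible

Whatever the first load, the items left behind include a forbidden pair without the boatman. No opening move is safe, so no plan exists.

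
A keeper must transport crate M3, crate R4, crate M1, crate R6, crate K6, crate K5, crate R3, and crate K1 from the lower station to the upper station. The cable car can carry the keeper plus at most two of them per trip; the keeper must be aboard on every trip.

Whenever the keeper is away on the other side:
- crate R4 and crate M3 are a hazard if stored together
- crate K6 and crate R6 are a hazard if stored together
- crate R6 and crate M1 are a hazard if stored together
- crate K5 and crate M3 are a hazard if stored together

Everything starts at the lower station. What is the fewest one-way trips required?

Counting alone: the keeper can take at most 2 across per trip to the upper station, so moving all 8 needs at least 4 loaded trips out, with a return between consecutive ones — at least 7 crossings.
The safety rule pushes this higher. Following every safe sequence of crossings, the most of the 8 that can be at the upper station as the cable car arrives there on crossing 7 is 7 — never all 8.
So no plan with fewer than 9 crossings exists, and this one achieves 9:
1. Keeper goes to the upper station with crate M3 and crate R6.
2. Keeper goes back to the lower station alone.
3. Keeper goes to the upper station with crate M1 and crate R4.
4. Keeper goes back to the lower station with crate M3 and crate R6.
5. Keeper goes to the upper station with crate K5 and crate K6.
6. Keeper goes back to the lower station alone.
7. Keeper goes to the upper station with crate K1 and crate R3.
8. Keeper goes back to the lower station alone.
9. Keeper goes to the upper station with crate M3 and crate R6.

9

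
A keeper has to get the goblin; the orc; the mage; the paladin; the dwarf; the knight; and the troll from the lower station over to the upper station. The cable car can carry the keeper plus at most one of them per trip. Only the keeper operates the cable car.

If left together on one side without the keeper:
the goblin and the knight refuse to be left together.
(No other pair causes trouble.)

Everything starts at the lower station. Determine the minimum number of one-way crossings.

Counting alone: the keeper can take at most 1 across per trip to the upper station, so moving all 7 needs at least 7 loaded trips out, with a return between consecutive ones — at least 13 crossings.
The plan below uses exactly 13 crossings, so it is optimal:
1. Keeper goes to the upper station with the goblin.
2. Keeper goes back to the lower station alone.
3. Keeper goes to the upper station with the orc.
4. Keeper goes back to the lower station alone.
5. Keeper goes to the upper station with the mage.
6. Keeper goes back to the lower station alone.
7. Keeper goes to the upper station with the paladin.
8. Keeper goes back to the lower station alone.
9. Keeper goes to the upper station with the dwarf.
10. Keeper goes back to the lower station alone.
11. Keeper goes to the upper station with the troll.
12. Keeper goes back to the lower station alone.
13. Keeper goes to the upper station with the knight.

13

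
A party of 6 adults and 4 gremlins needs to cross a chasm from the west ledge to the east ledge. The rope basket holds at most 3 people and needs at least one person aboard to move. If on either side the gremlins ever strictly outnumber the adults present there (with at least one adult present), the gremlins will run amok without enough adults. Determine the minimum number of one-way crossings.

Counting alone: each trip to the east ledge takes at most 3 across and each return brings at least 1 back, so after t trips out (and t−1 returns) at most 3t − (t−1) of the 10 are across; that first reaches 10 at t = 5, so at least 9 crossings are needed.
The plan below uses exactly 9 crossings, so it is optimal:
1. 2 gremlins → the east ledge.  (the west ledge: 6A 2G; the east ledge: 0A 2G)
2. 1 gremlin ← the west ledge.  (the west ledge: 6A 3G; the east ledge: 0A 1G)
3. 3 gremlins → the east ledge.  (the west ledge: 6A 0G; the east ledge: 0A 4G)
4. 1 gremlin ← the west ledge.  (the west ledge: 6A 1G; the east ledge: 0A 3G)
5. 3 adults → the east ledge.  (the west ledge: 3A 1G; the east ledge: 3A 3G)
6. 1 gremlin ← the west ledge.  (the west ledge: 3A 2G; the east ledge: 3A 2G)
7. 1 adult and 2 gremlins → the east ledge.  (the west ledge: 2A 0G; the east ledge: 4A 4G)
8. 1 gremlin ← the west ledge.  (the west ledge: 2A 1G; the east ledge: 4A 3G)
9. 2 adults and 1 gremlin → the east ledge.  (the west ledge: 0A 0G; the east ledge: 6A 4G)

9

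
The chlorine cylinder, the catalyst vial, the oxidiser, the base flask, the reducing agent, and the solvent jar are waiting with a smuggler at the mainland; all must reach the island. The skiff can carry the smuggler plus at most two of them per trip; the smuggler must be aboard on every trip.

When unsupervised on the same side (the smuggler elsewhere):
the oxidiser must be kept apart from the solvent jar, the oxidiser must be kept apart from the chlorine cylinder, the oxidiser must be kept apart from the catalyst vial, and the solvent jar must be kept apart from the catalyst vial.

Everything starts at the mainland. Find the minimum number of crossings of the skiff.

Counting alone: the smuggler can take at most 2 across per trip to the island, so moving all 6 needs at least 3 loaded trips out, with a return between consecutive ones — at least 5 crossings.
The safety rule pushes this higher. Following every safe sequence of crossings, the most of the 6 that can be at the island as the skiff arrives there on crossings 5, 7 is 4, 5 respectively — never all 6.
So no plan with fewer than 9 crossings exists, and this one achieves 9:
1. Smuggler goes to the island with the catalyst vial and the oxidiser.
2. Smuggler goes back to the mainland with the catalyst vial.
3. Smuggler goes to the island with the catalyst vial and the chlorine cylinder.
4. Smuggler goes back to the mainland with the oxidiser.
5. Smuggler goes to the island with the base flask and the oxidiser.
6. Smuggler goes back to the mainland with the oxidiser.
7. Smuggler goes to the island with the oxidiser and the reducing agent.
8. Smuggler goes back to the mainland with the oxidiser.
9. Smuggler goes to the island with the oxidiser and the solvent jar.

9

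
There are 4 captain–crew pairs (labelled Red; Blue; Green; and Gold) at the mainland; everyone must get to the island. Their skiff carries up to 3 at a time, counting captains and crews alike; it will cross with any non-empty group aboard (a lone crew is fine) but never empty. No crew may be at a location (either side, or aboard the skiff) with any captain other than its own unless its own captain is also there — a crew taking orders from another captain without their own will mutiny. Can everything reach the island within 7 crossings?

Counting alone: each trip to the island takes at most 3 across and each return brings at least 1 back, so after t trips out (and t−1 returns) at most 3t − (t−1) of the 8 are across; that first reaches 8 at t = 4, so at least 7 crossings are needed.
The safety rule pushes this higher. Following every safe sequence of crossings, the most of the 8 that can be at the island as the skiff arrives there on crossing 7 is 7 — never all 8.
So the move cannot be finished within 7 crossings. (The shortest complete plan takes 9:)
1. captain Red and crew Red cross → the island.
2. captain Red crosses ← the mainland.
3. captain Blue, captain Red, and crew Blue cross → the island.
4. captain Red and crew Red cross ← the mainland.
5. captain Gold, captain Green, and captain Red cross → the island.
6. crew Blue crosses ← the mainland.
7. crew Blue and crew Red cross → the island.
8. crew Red crosses ← the mainland.
9. crew Gold, crew Green, and crew Red cross → the island.

No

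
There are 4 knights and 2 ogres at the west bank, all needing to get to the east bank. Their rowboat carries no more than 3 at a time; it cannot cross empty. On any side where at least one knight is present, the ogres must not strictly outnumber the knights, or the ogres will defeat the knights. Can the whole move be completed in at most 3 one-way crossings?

No

Counting alone: each trip to the east bank takes at most 3 across and each return brings at least 1 back, so after t trips out (and t−1 returns) at most 3t − (t−1) of the 6 are across; that first reaches 6 at t = 3, so at least 5 crossings are needed.
Since 3 < 5, 3 crossings cannot be enough. (The shortest complete plan in fact takes 5:)
1. 2 ogres → the east bank.  (the west bank: 4K 0O; the east bank: 0K 2O)
2. 1 ogre ← the west bank.  (the west bank: 4K 1O; the east bank: 0K 1O)
3. 2 knights and 1 ogre → the east bank.  (the west bank: 2K 0O; the east bank: 2K 2O)
4. 1 ogre ← the west bank.  (the west bank: 2K 1O; the east bank: 2K 1O)
5. 2 knights and 1 ogre → the east bank.  (the west bank: 0K 0O; the east bank: 4K 2O)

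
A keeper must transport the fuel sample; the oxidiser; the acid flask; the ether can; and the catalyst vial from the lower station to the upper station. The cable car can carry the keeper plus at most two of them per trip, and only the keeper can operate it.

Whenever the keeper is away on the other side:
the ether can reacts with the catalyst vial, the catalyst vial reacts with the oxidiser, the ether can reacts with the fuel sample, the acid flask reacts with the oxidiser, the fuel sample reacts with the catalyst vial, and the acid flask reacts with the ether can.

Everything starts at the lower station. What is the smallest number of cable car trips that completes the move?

impossible

Whatever the first load, the items left behind include a forbidden pair without the keeper. No opening move is safe, so no plan exists.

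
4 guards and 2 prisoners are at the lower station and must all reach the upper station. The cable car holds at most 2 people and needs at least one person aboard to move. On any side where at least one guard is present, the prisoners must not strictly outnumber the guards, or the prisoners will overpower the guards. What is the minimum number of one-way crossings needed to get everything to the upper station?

9

Counting alone: each trip to the upper station takes at most 2 across and each return brings at least 1 back, so after t trips out (and t−1 returns) at most 2t − (t−1) of the 6 are across; that first reaches 6 at t = 5, so at least 9 crossings are needed.
The plan below uses exactly 9 crossings, so it is optimal:
1. 2 prisoners → the upper station.  (the lower station: 4G 0P; the upper station: 0G 2P)
2. 1 prisoner ← the lower station.  (the lower station: 4G 1P; the upper station: 0G 1P)
3. 2 guards → the upper station.  (the lower station: 2G 1P; the upper station: 2G 1P)
4. 1 prisoner ← the lower station.  (the lower station: 2G 2P; the upper station: 2G 0P)
5. 2 prisoners → the upper station.  (the lower station: 2G 0P; the upper station: 2G 2P)
6. 1 prisoner ← the lower station.  (the lower station: 2G 1P; the upper station: 2G 1P)
7. 1 guard and 1 prisoner → the upper station.  (the lower station: 1G 0P; the upper station: 3G 2P)
8. 1 prisoner ← the lower station.  (the lower station: 1G 1P; the upper station: 3G 1P)
9. 1 guard and 1 prisoner → the upper station.  (the lower station: 0G 0P; the upper station: 4G 2P)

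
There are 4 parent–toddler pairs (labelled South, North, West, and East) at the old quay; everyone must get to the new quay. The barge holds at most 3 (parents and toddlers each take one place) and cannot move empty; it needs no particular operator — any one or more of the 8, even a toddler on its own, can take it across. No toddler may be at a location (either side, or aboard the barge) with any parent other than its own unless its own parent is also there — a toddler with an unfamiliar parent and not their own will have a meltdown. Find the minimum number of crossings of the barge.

Counting alone: each trip to the new quay takes at most 3 across and each return brings at least 1 back, so after t trips out (and t−1 returns) at most 3t − (t−1) of the 8 are across; that first reaches 8 at t = 4, so at least 7 crossings are needed.
The safety rule pushes this higher. Following every safe sequence of crossings, the most of the 8 that can be at the new quay as the barge arrives there on crossing 7 is 7 — never all 8.
So no plan with fewer than 9 crossings exists, and this one achieves 9:
1. parent South and toddler South cross → the new quay.
2. parent South crosses ← the old quay.
3. parent North, parent South, and toddler North cross → the new quay.
4. parent South and toddler South cross ← the old quay.
5. parent East, parent South, and parent West cross → the new quay.
6. toddler North crosses ← the old quay.
7. toddler North and toddler South cross → the new quay.
8. toddler South crosses ← the old quay.
9. toddler East, toddler South, and toddler West cross → the new quay.

9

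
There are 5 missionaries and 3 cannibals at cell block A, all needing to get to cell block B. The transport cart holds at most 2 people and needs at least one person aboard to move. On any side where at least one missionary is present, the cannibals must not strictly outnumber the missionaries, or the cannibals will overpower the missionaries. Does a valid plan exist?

Yes

1. 2 cannibals → cell block B.  (cell block A: 5M 1C; cell block B: 0M 2C)
2. 1 cannibal ← cell block A.  (cell block A: 5M 2C; cell block B: 0M 1C)
3. 2 cannibals → cell block B.  (cell block A: 5M 0C; cell block B: 0M 3C)
4. 1 cannibal ← cell block A.  (cell block A: 5M 1C; cell block B: 0M 2C)
5. 2 missionaries → cell block B.  (cell block A: 3M 1C; cell block B: 2M 2C)
6. 1 cannibal ← cell block A.  (cell block A: 3M 2C; cell block B: 2M 1C)
7. 1 missionary and 1 cannibal → cell block B.  (cell block A: 2M 1C; cell block B: 3M 2C)
8. 1 cannibal ← cell block A.  (cell block A: 2M 2C; cell block B: 3M 1C)
9. 2 cannibals → cell block B.  (cell block A: 2M 0C; cell block B: 3M 3C)
10. 1 cannibal ← cell block A.  (cell block A: 2M 1C; cell block B: 3M 2C)
11. 1 missionary and 1 cannibal → cell block B.  (cell block A: 1M 0C; cell block B: 4M 3C)
12. 1 cannibal ← cell block A.  (cell block A: 1M 1C; cell block B: 4M 2C)
13. 1 missionary and 1 cannibal → cell block B.  (cell block A: 0M 0C; cell block B: 5M 3C)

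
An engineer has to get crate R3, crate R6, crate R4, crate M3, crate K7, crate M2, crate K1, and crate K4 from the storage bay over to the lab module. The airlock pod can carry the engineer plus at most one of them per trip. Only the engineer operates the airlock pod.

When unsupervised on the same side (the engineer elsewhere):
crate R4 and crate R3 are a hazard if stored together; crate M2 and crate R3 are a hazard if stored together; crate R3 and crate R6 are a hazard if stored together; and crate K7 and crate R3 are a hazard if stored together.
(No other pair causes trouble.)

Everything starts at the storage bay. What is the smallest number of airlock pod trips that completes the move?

impossible

Following every safe sequence of crossings from the start, the most of the 8 that can be at the lab module as the airlock pod arrives there on crossings 1, 3, 5, 7, 9 is 1, 2, 3, 4, 5 respectively; the best ever achieved is 5 of 8.
From crossing 11 on, no configuration arises that was not already reachable earlier: only 88 distinct safe configurations (who is on which side, and where the airlock pod is) can ever be reached, none of them has everyone across, and every continuation just revisits them. So no valid plan exists.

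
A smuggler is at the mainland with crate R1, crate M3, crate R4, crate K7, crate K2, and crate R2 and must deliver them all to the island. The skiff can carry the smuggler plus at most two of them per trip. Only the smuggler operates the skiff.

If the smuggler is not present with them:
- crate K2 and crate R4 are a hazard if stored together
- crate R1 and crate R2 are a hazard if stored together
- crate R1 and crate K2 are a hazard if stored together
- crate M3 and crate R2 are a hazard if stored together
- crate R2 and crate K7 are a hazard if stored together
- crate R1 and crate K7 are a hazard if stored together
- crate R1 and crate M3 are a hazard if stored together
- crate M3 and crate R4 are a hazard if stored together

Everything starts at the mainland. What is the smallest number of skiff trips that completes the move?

Whatever the first load, the items left behind include a forbidden pair without the smuggler. No opening move is safe, so no plan exists.

impossible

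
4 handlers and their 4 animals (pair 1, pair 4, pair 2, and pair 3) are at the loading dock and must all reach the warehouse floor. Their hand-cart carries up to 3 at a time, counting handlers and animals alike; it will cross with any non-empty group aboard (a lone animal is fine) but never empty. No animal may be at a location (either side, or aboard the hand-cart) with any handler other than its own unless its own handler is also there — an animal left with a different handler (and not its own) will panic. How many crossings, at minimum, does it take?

9

Counting alone: each trip to the warehouse floor takes at most 3 across and each return brings at least 1 back, so after t trips out (and t−1 returns) at most 3t − (t−1) of the 8 are across; that first reaches 8 at t = 4, so at least 7 crossings are needed.
The safety rule pushes this higher. Following every safe sequence of crossings, the most of the 8 that can be at the warehouse floor as the hand-cart arrives there on crossing 7 is 7 — never all 8.
So no plan with fewer than 9 crossings exists, and this one achieves 9:
1. animal 1 and handler 1 cross → the warehouse floor.
2. handler 1 crosses ← the loading dock.
3. animal 4, handler 1, and handler 4 cross → the warehouse floor.
4. animal 1 and handler 1 cross ← the loading dock.
5. handler 1, handler 2, and handler 3 cross → the warehouse floor.
6. animal 4 crosses ← the loading dock.
7. animal 1 and animal 4 cross → the warehouse floor.
8. animal 1 crosses ← the loading dock.
9. animal 1, animal 2, and animal 3 cross → the warehouse floor.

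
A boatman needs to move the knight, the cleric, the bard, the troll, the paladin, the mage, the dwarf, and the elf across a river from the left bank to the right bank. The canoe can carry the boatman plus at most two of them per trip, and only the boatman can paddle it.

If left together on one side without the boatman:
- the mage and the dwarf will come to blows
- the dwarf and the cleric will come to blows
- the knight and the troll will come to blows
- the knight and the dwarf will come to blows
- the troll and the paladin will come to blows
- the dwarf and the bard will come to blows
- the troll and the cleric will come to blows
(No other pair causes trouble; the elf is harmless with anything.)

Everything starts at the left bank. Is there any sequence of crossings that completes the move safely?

1. Boatman goes to the right bank with the dwarf and the troll.
2. Boatman goes back to the left bank alone.
3. Boatman goes to the right bank with the bard and the mage.
4. Boatman goes back to the left bank with the dwarf.
5. Boatman goes to the right bank with the cleric and the knight.
6. Boatman goes back to the left bank with the troll.
7. Boatman goes to the right bank with the elf and the paladin.
8. Boatman goes back to the left bank alone.
9. Boatman goes to the right bank with the dwarf and the troll.

Yes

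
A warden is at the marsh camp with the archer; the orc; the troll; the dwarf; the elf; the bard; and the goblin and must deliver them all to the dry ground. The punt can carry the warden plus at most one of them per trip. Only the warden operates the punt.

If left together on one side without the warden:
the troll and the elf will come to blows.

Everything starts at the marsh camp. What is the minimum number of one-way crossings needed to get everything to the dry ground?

13

Counting alone: the warden can take at most 1 across per trip to the dry ground, so moving all 7 needs at least 7 loaded trips out, with a return between consecutive ones — at least 13 crossings.
The plan below uses exactly 13 crossings, so it is optimal:
1. Warden goes to the dry ground with the troll.
2. Warden goes back to the marsh camp alone.
3. Warden goes to the dry ground with the archer.
4. Warden goes back to the marsh camp alone.
5. Warden goes to the dry ground with the orc.
6. Warden goes back to the marsh camp alone.
7. Warden goes to the dry ground with the dwarf.
8. Warden goes back to the marsh camp alone.
9. Warden goes to the dry ground with the bard.
10. Warden goes back to the marsh camp alone.
11. Warden goes to the dry ground with the goblin.
12. Warden goes back to the marsh camp alone.
13. Warden goes to the dry ground with the elf.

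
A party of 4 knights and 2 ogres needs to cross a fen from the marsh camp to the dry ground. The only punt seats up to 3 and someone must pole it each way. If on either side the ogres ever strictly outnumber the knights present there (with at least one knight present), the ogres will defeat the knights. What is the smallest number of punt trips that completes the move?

5

Counting alone: each trip to the dry ground takes at most 3 across and each return brings at least 1 back, so after t trips out (and t−1 returns) at most 3t − (t−1) of the 6 are across; that first reaches 6 at t = 3, so at least 5 crossings are needed.
The plan below uses exactly 5 crossings, so it is optimal:
1. 2 ogres → the dry ground.  (the marsh camp: 4K 0O; the dry ground: 0K 2O)
2. 1 ogre ← the marsh camp.  (the marsh camp: 4K 1O; the dry ground: 0K 1O)
3. 2 knights and 1 ogre → the dry ground.  (the marsh camp: 2K 0O; the dry ground: 2K 2O)
4. 1 ogre ← the marsh camp.  (the marsh camp: 2K 1O; the dry ground: 2K 1O)
5. 2 knights and 1 ogre → the dry ground.  (the marsh camp: 0K 0O; the dry ground: 4K 2O)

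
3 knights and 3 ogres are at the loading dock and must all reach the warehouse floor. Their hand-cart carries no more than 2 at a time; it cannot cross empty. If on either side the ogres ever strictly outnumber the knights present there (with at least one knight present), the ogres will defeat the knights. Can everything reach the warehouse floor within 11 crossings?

Yes — this plan uses 11 crossings (≤ 11):
1. 2 ogres → the warehouse floor.  (the loading dock: 3K 1O; the warehouse floor: 0K 2O)
2. 1 ogre ← the loading dock.  (the loading dock: 3K 2O; the warehouse floor: 0K 1O)
3. 2 ogres → the warehouse floor.  (the loading dock: 3K 0O; the warehouse floor: 0K 3O)
4. 1 ogre ← the loading dock.  (the loading dock: 3K 1O; the warehouse floor: 0K 2O)
5. 2 knights → the warehouse floor.  (the loading dock: 1K 1O; the warehouse floor: 2K 2O)
6. 1 knight and 1 ogre ← the loading dock.  (the loading dock: 2K 2O; the warehouse floor: 1K 1O)
7. 2 knights → the warehouse floor.  (the loading dock: 0K 2O; the warehouse floor: 3K 1O)
8. 1 ogre ← the loading dock.  (the loading dock: 0K 3O; the warehouse floor: 3K 0O)
9. 2 ogres → the warehouse floor.  (the loading dock: 0K 1O; the warehouse floor: 3K 2O)
10. 1 ogre ← the loading dock.  (the loading dock: 0K 2O; the warehouse floor: 3K 1O)
11. 2 ogres → the warehouse floor.  (the loading dock: 0K 0O; the warehouse floor: 3K 3O)

Yes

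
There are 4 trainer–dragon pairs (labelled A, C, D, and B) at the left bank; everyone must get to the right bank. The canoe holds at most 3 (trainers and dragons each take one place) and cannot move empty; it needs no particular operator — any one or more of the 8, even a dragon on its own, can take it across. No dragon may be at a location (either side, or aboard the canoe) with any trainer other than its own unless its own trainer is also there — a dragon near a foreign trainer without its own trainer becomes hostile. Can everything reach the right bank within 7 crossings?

No

Counting alone: each trip to the right bank takes at most 3 across and each return brings at least 1 back, so after t trips out (and t−1 returns) at most 3t − (t−1) of the 8 are across; that first reaches 8 at t = 4, so at least 7 crossings are needed.
The safety rule pushes this higher. Following every safe sequence of crossings, the most of the 8 that can be at the right bank as the canoe arrives there on crossing 7 is 7 — never all 8.
So the move cannot be finished within 7 crossings. (The shortest complete plan takes 9:)
1. dragon A and trainer A cross → the right bank.
2. trainer A crosses ← the left bank.
3. dragon C, trainer A, and trainer C cross → the right bank.
4. dragon A and trainer A cross ← the left bank.
5. trainer A, trainer B, and trainer D cross → the right bank.
6. dragon C crosses ← the left bank.
7. dragon A and dragon C cross → the right bank.
8. dragon A crosses ← the left bank.
9. dragon A, dragon B, and dragon D cross → the right bank.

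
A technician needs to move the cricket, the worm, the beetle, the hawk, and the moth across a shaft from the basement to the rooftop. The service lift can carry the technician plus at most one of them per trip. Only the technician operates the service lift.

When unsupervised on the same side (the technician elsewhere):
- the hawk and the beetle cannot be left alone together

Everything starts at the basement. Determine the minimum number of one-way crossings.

9

Counting alone: the technician can take at most 1 across per trip to the rooftop, so moving all 5 needs at least 5 loaded trips out, with a return between consecutive ones — at least 9 crossings.
The plan below uses exactly 9 crossings, so it is optimal:
1. Technician goes to the rooftop with the beetle.
2. Technician goes back to the basement alone.
3. Technician goes to the rooftop with the cricket.
4. Technician goes back to the basement alone.
5. Technician goes to the rooftop with the worm.
6. Technician goes back to the basement alone.
7. Technician goes to the rooftop with the moth.
8. Technician goes back to the basement alone.
9. Technician goes to the rooftop with the hawk.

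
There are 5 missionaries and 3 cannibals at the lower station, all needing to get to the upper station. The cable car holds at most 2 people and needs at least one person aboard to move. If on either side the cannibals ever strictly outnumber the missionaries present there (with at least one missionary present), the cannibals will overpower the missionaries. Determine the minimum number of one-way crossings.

Counting alone: each trip to the upper station takes at most 2 across and each return brings at least 1 back, so after t trips out (and t−1 returns) at most 2t − (t−1) of the 8 are across; that first reaches 8 at t = 7, so at least 13 crossings are needed.
The plan below uses exactly 13 crossings, so it is optimal:
1. 2 cannibals → the upper station.  (the lower station: 5M 1C; the upper station: 0M 2C)
2. 1 cannibal ← the lower station.  (the lower station: 5M 2C; the upper station: 0M 1C)
3. 2 cannibals → the upper station.  (the lower station: 5M 0C; the upper station: 0M 3C)
4. 1 cannibal ← the lower station.  (the lower station: 5M 1C; the upper station: 0M 2C)
5. 2 missionaries → the upper station.  (the lower station: 3M 1C; the upper station: 2M 2C)
6. 1 cannibal ← the lower station.  (the lower station: 3M 2C; the upper station: 2M 1C)
7. 1 missionary and 1 cannibal → the upper station.  (the lower station: 2M 1C; the upper station: 3M 2C)
8. 1 cannibal ← the lower station.  (the lower station: 2M 2C; the upper station: 3M 1C)
9. 2 cannibals → the upper station.  (the lower station: 2M 0C; the upper station: 3M 3C)
10. 1 cannibal ← the lower station.  (the lower station: 2M 1C; the upper station: 3M 2C)
11. 1 missionary and 1 cannibal → the upper station.  (the lower station: 1M 0C; the upper station: 4M 3C)
12. 1 cannibal ← the lower station.  (the lower station: 1M 1C; the upper station: 4M 2C)
13. 1 missionary and 1 cannibal → the upper station.  (the lower station: 0M 0C; the upper station: 5M 3C)

13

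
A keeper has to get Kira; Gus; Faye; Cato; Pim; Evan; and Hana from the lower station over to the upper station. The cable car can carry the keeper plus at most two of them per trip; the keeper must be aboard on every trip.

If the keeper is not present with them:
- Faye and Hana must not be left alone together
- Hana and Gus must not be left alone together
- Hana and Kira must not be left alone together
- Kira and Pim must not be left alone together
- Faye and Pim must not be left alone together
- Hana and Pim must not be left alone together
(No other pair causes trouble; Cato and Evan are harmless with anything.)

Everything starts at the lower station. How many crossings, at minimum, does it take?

Counting alone: the keeper can take at most 2 across per trip to the upper station, so moving all 7 needs at least 4 loaded trips out, with a return between consecutive ones — at least 7 crossings.
The safety rule pushes this higher. Following every safe sequence of crossings, the most of the 7 that can be at the upper station as the cable car arrives there on crossings 7, 9 is 5, 6 respectively — never all 7.
So no plan with fewer than 11 crossings exists, and this one achieves 11:
1. Keeper goes to the upper station with Hana and Pim.
2. Keeper goes back to the lower station with Pim.
3. Keeper goes to the upper station with Faye and Kira.
4. Keeper goes back to the lower station with Hana.
5. Keeper goes to the upper station with Gus and Pim.
6. Keeper goes back to the lower station with Pim.
7. Keeper goes to the upper station with Cato and Pim.
8. Keeper goes back to the lower station with Pim.
9. Keeper goes to the upper station with Evan and Pim.
10. Keeper goes back to the lower station with Pim.
11. Keeper goes to the upper station with Hana and Pim.

11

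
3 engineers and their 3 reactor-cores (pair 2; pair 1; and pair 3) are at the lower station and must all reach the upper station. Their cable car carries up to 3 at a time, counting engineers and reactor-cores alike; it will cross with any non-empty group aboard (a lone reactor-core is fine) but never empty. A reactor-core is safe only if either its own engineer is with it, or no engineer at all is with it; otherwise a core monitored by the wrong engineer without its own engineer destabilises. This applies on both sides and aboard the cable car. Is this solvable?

Yes

1. engineer 2 and reactor-core 2 cross → the upper station.
2. engineer 2 crosses ← the lower station.
3. engineer 1, engineer 2, and engineer 3 cross → the upper station.
4. reactor-core 2 crosses ← the lower station.
5. reactor-core 1, reactor-core 2, and reactor-core 3 cross → the upper station.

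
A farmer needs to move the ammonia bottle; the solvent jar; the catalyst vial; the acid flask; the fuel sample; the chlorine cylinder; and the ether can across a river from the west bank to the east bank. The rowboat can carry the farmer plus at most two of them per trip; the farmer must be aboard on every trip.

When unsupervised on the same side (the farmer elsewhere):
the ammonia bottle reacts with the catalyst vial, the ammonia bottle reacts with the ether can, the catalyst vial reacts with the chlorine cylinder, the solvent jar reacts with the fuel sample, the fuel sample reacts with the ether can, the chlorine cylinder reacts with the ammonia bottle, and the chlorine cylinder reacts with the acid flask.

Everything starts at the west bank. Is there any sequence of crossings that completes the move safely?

Whatever the first load, the items left behind include a forbidden pair without the farmer. No opening move is safe, so no plan exists.

No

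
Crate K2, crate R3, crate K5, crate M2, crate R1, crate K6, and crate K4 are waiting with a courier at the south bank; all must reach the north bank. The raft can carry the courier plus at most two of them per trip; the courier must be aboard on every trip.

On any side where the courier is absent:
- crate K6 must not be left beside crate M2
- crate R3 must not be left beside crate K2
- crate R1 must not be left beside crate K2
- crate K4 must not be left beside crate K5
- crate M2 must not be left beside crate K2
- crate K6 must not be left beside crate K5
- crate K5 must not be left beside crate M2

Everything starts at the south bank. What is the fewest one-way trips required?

Whatever the first load, the items left behind include a forbidden pair without the courier. No opening move is safe, so no plan exists.

impossible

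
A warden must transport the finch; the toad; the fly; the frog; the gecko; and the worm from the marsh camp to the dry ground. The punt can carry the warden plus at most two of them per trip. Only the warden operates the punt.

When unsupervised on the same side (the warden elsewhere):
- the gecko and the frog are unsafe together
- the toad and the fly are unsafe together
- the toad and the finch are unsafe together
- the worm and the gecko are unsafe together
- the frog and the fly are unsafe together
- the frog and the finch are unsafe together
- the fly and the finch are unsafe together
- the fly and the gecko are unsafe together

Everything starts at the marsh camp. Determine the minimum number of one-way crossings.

Whatever the first load, the items left behind include a forbidden pair without the warden. No opening move is safe, so no plan exists.

impossible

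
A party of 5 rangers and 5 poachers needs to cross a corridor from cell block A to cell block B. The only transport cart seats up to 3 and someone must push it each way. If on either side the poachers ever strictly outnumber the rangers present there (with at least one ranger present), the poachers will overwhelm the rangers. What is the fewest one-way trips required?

Counting alone: each trip to cell block B takes at most 3 across and each return brings at least 1 back, so after t trips out (and t−1 returns) at most 3t − (t−1) of the 10 are across; that first reaches 10 at t = 5, so at least 9 crossings are needed.
The safety rule pushes this higher. Following every safe sequence of crossings, the most of the 10 that can be at cell block B as the transport cart arrives there on crossing 9 is 9 — never all 10.
So no plan with fewer than 11 crossings exists, and this one achieves 11:
1. 2 poachers → cell block B.  (cell block A: 5R 3P; cell block B: 0R 2P)
2. 1 poacher ← cell block A.  (cell block A: 5R 4P; cell block B: 0R 1P)
3. 3 poachers → cell block B.  (cell block A: 5R 1P; cell block B: 0R 4P)
4. 1 poacher ← cell block A.  (cell block A: 5R 2P; cell block B: 0R 3P)
5. 3 rangers → cell block B.  (cell block A: 2R 2P; cell block B: 3R 3P)
6. 1 ranger and 1 poacher ← cell block A.  (cell block A: 3R 3P; cell block B: 2R 2P)
7. 3 rangers → cell block B.  (cell block A: 0R 3P; cell block B: 5R 2P)
8. 1 poacher ← cell block A.  (cell block A: 0R 4P; cell block B: 5R 1P)
9. 2 poachers → cell block B.  (cell block A: 0R 2P; cell block B: 5R 3P)
10. 1 poacher ← cell block A.  (cell block A: 0R 3P; cell block B: 5R 2P)
11. 3 poachers → cell block B.  (cell block A: 0R 0P; cell block B: 5R 5P)

11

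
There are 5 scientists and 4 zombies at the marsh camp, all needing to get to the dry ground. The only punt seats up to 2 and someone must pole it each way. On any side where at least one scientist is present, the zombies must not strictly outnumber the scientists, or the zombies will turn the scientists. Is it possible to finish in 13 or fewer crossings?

Counting alone: each trip to the dry ground takes at most 2 across and each return brings at least 1 back, so after t trips out (and t−1 returns) at most 2t − (t−1) of the 9 are across; that first reaches 9 at t = 8, so at least 15 crossings are needed.
Since 13 < 15, 13 crossings cannot be enough. (The shortest complete plan in fact takes 15:)
1. 2 zombies → the dry ground.  (the marsh camp: 5S 2Z; the dry ground: 0S 2Z)
2. 1 zombie ← the marsh camp.  (the marsh camp: 5S 3Z; the dry ground: 0S 1Z)
3. 2 zombies → the dry ground.  (the marsh camp: 5S 1Z; the dry ground: 0S 3Z)
4. 1 zombie ← the marsh camp.  (the marsh camp: 5S 2Z; the dry ground: 0S 2Z)
5. 2 scientists → the dry ground.  (the marsh camp: 3S 2Z; the dry ground: 2S 2Z)
6. 1 zombie ← the marsh camp.  (the marsh camp: 3S 3Z; the dry ground: 2S 1Z)
7. 1 scientist and 1 zombie → the dry ground.  (the marsh camp: 2S 2Z; the dry ground: 3S 2Z)
8. 1 scientist ← the marsh camp.  (the marsh camp: 3S 2Z; the dry ground: 2S 2Z)
9. 1 scientist and 1 zombie → the dry ground.  (the marsh camp: 2S 1Z; the dry ground: 3S 3Z)
10. 1 zombie ← the marsh camp.  (the marsh camp: 2S 2Z; the dry ground: 3S 2Z)
11. 1 scientist and 1 zombie → the dry ground.  (the marsh camp: 1S 1Z; the dry ground: 4S 3Z)
12. 1 scientist ← the marsh camp.  (the marsh camp: 2S 1Z; the dry ground: 3S 3Z)
13. 1 scientist and 1 zombie → the dry ground.  (the marsh camp: 1S 0Z; the dry ground: 4S 4Z)
14. 1 zombie ← the marsh camp.  (the marsh camp: 1S 1Z; the dry ground: 4S 3Z)
15. 1 scientist and 1 zombie → the dry ground.  (the marsh camp: 0S 0Z; the dry ground: 5S 4Z)

No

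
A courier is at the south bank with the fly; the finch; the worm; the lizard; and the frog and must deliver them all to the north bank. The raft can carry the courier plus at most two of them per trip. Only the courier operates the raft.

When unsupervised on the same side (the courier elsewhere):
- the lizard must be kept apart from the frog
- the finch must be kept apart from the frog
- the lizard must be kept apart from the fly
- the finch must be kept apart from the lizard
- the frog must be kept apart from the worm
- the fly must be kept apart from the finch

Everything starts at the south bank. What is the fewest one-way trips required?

impossible

Whatever the first load, the items left behind include a forbidden pair without the courier. No opening move is safe, so no plan exists.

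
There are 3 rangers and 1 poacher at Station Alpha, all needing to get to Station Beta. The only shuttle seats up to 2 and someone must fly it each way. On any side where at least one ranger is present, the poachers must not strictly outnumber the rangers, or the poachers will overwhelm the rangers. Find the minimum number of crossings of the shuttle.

5

Counting alone: each trip to Station Beta takes at most 2 across and each return brings at least 1 back, so after t trips out (and t−1 returns) at most 2t − (t−1) of the 4 are across; that first reaches 4 at t = 3, so at least 5 crossings are needed.
The plan below uses exactly 5 crossings, so it is optimal:
1. 1 ranger and 1 poacher → Station Beta.  (Station Alpha: 2R 0P; Station Beta: 1R 1P)
2. 1 poacher ← Station Alpha.  (Station Alpha: 2R 1P; Station Beta: 1R 0P)
3. 1 ranger and 1 poacher → Station Beta.  (Station Alpha: 1R 0P; Station Beta: 2R 1P)
4. 1 poacher ← Station Alpha.  (Station Alpha: 1R 1P; Station Beta: 2R 0P)
5. 1 ranger and 1 poacher → Station Beta.  (Station Alpha: 0R 0P; Station Beta: 3R 1P)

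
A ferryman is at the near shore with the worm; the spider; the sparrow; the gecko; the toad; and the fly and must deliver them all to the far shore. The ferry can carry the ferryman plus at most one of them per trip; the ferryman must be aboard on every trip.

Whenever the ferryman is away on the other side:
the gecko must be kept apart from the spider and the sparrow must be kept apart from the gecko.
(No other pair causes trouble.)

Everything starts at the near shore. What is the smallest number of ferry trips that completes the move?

Counting alone: the ferryman can take at most 1 across per trip to the far shore, so moving all 6 needs at least 6 loaded trips out, with a return between consecutive ones — at least 11 crossings.
The safety rule pushes this higher. Following every safe sequence of crossings, the most of the 6 that can be at the far shore as the ferry arrives there on crossing 11 is 5 — never all 6.
So no plan with fewer than 13 crossings exists, and this one achieves 13:
1. Ferryman goes to the far shore with the gecko.
2. Ferryman goes back to the near shore alone.
3. Ferryman goes to the far shore with the worm.
4. Ferryman goes back to the near shore alone.
5. Ferryman goes to the far shore with the spider.
6. Ferryman goes back to the near shore with the gecko.
7. Ferryman goes to the far shore with the sparrow.
8. Ferryman goes back to the near shore alone.
9. Ferryman goes to the far shore with the toad.
10. Ferryman goes back to the near shore alone.
11. Ferryman goes to the far shore with the fly.
12. Ferryman goes back to the near shore alone.
13. Ferryman goes to the far shore with the gecko.

13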